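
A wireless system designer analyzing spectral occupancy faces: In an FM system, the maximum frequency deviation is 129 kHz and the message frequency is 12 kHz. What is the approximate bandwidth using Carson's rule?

Carson's rule: BW = 2*(delta_f + f_m)
= 2*(129 + 12) kHz = 282 kHz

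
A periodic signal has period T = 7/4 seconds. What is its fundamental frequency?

The fundamental frequency is the reciprocal of the period.
f = 1/T = 1/(7/4) = 4/7 Hz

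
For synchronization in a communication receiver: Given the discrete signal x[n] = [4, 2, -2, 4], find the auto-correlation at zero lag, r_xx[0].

The auto-correlation at zero lag r_xx[0] equals the signal energy.
r_xx[0] = sum of x[n]^2 = 4^2 + 2^2 + (-2)^2 + 4^2
= 16 + 4 + 4 + 16 = 40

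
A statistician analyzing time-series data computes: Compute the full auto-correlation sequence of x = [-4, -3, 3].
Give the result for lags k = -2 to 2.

r_xx[k] = sum_m x[m]*x[m+k], indexed from 0, for k = -2 to 2:
  r_xx[-2] = x[2]*x[0] = -12
  r_xx[-1] = x[1]*x[0] + x[2]*x[1] = 3
  r_xx[0] = x[0]*x[0] + x[1]*x[1] + x[2]*x[2] = 34
  r_xx[1] = x[0]*x[1] + x[1]*x[2] = 3
  r_xx[2] = x[0]*x[2] = -12
r_xx = [-12, 3, 34, 3, -12]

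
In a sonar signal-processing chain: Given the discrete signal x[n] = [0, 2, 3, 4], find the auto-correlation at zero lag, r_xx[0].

The auto-correlation at zero lag r_xx[0] equals the signal energy.
r_xx[0] = sum of x[n]^2 = 0^2 + 2^2 + 3^2 + 4^2
= 0 + 4 + 9 + 16 = 29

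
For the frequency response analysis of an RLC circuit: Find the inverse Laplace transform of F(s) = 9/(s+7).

Standard pair: k/(s+a) <-> k*e^(-at)*u(t)
With k=9, a=7: f(t) = 9*e^(-7t)*u(t)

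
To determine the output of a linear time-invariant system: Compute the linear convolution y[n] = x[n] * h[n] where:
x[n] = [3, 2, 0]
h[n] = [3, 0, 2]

y[n] = sum_k x[k]*h[n-k]. Output length = len(x) + len(h) - 1 = 3 + 3 - 1 = 5.
y[0] = 3*3 = 9
y[1] = 2*3 + 3*0 = 6
y[2] = 0*3 + 2*0 + 3*2 = 6
y[3] = 0*0 + 2*2 = 4
y[4] = 0*2 = 0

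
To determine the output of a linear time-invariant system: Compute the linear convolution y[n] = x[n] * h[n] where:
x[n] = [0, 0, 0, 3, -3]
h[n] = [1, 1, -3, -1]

y[n] = sum_k x[k]*h[n-k]. Output length = len(x) + len(h) - 1 = 5 + 4 - 1 = 8.
y[0] = 0*1 = 0
y[1] = 0*1 + 0*1 = 0
y[2] = 0*1 + 0*1 + 0*-3 = 0
y[3] = 3*1 + 0*1 + 0*-3 + 0*-1 = 3
y[4] = -3*1 + 3*1 + 0*-3 + 0*-1 = 0
y[5] = -3*1 + 3*-3 + 0*-1 = -12
y[6] = -3*-3 + 3*-1 = 6
y[7] = -3*-1 = 3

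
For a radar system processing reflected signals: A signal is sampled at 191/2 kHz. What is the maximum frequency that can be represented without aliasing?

The maximum frequency that can be represented without aliasing
is the Nyquist frequency: f_max = f_s / 2 = 191/2 kHz / 2 = 191/4 kHz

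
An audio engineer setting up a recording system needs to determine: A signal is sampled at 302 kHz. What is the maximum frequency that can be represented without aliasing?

The maximum frequency that can be represented without aliasing
is the Nyquist frequency: f_max = f_s / 2 = 302 kHz / 2 = 151 kHz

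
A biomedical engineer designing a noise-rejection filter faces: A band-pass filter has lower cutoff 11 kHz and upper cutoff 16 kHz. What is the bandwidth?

Bandwidth = f_high - f_low
= 16 kHz - 11 kHz = 5 kHz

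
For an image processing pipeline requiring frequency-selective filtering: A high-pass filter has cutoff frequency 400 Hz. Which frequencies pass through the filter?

A high-pass filter passes all frequencies above the cutoff frequency 400 Hz and attenuates lower frequencies.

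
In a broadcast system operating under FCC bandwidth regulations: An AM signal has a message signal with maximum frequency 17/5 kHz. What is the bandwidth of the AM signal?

In AM (double-sideband), the bandwidth is twice the message frequency.
BW = 2 * f_m = 2 * 17/5 kHz = 34/5 kHz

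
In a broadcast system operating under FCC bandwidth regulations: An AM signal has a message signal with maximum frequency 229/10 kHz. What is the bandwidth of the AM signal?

In AM (double-sideband), the bandwidth is twice the message frequency.
BW = 2 * f_m = 2 * 229/10 kHz = 229/5 kHz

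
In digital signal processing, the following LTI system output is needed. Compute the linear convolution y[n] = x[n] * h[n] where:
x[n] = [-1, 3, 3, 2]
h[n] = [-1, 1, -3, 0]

y[n] = sum_k x[k]*h[n-k]. Output length = len(x) + len(h) - 1 = 4 + 4 - 1 = 7.
y[0] = -1*-1 = 1
y[1] = 3*-1 + -1*1 = -4
y[2] = 3*-1 + 3*1 + -1*-3 = 3
y[3] = 2*-1 + 3*1 + 3*-3 + -1*0 = -8
y[4] = 2*1 + 3*-3 + 3*0 = -7
y[5] = 2*-3 + 3*0 = -6
y[6] = 2*0 = 0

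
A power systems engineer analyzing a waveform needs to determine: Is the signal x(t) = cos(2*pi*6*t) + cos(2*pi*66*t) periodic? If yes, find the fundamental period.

f1 = 6 Hz, f2 = 66 Hz
Period T1 = 1/6, T2 = 1/66
Ratio T1/T2 = 66/6, which is rational.
The signal is periodic with fundamental period T = 1/GCD(6,66) = 1/6 s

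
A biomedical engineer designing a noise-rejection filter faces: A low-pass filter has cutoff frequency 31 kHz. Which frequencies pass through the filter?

A low-pass filter passes all frequencies below the cutoff frequency 31 kHz and attenuates higher frequencies.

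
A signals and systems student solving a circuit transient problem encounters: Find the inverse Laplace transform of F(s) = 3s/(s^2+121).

Standard pair: s/(s^2+w^2) <-> cos(wt)*u(t)
With k=3, w=11: f(t) = 3*cos(11t)*u(t)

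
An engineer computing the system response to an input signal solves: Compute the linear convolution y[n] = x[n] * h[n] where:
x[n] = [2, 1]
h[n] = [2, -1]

y[n] = sum_k x[k]*h[n-k]. Output length = len(x) + len(h) - 1 = 2 + 2 - 1 = 3.
y[0] = 2*2 = 4
y[1] = 1*2 + 2*-1 = 0
y[2] = 1*-1 = -1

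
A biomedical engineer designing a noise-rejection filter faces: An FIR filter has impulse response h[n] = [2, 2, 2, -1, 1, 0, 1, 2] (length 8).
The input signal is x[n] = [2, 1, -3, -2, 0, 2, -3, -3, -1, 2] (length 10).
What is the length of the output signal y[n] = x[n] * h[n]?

For linear convolution, the output length is:
len(y) = len(x) + len(h) - 1 = 10 + 8 - 1 = 17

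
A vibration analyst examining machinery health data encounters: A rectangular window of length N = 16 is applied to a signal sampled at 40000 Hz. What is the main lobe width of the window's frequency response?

For a rectangular window of length N,
the main lobe width in frequency is 2*f_s/N.
= 2*40000/16 = 5000 Hz
This determines the minimum frequency separation for resolving two sinusoids.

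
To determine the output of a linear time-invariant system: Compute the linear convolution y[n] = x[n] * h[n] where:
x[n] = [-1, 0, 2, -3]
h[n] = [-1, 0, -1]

y[n] = sum_k x[k]*h[n-k]. Output length = len(x) + len(h) - 1 = 4 + 3 - 1 = 6.
y[0] = -1*-1 = 1
y[1] = 0*-1 + -1*0 = 0
y[2] = 2*-1 + 0*0 + -1*-1 = -1
y[3] = -3*-1 + 2*0 + 0*-1 = 3
y[4] = -3*0 + 2*-1 = -2
y[5] = -3*-1 = 3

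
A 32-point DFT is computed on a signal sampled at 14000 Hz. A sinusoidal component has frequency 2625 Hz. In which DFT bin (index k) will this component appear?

DFT frequency resolution = f_s/N = 14000/32 = 875/2 Hz
Bin index k = f_signal / resolution = 2625 / 875/2 = 6
The signal frequency 2625 Hz falls in DFT bin k = 6.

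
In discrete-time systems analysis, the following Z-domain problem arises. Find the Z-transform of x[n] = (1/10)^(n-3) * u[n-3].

Time-shifting property: if X(z) = Z{x[n]}, then Z{x[n-d]} = z^(-d) * X(z)
X(z) = z/(z - 1/10) for x[n] = (1/10)^n * u[n]
Z{x[n-3]} = z^(-3) * z/(z - 1/10) = z^(-2)/(z - 1/10)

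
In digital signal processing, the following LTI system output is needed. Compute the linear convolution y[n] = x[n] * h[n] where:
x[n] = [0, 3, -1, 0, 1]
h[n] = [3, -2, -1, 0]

y[n] = sum_k x[k]*h[n-k]. Output length = len(x) + len(h) - 1 = 5 + 4 - 1 = 8.
y[0] = 0*3 = 0
y[1] = 3*3 + 0*-2 = 9
y[2] = -1*3 + 3*-2 + 0*-1 = -9
y[3] = 0*3 + -1*-2 + 3*-1 + 0*0 = -1
y[4] = 1*3 + 0*-2 + -1*-1 + 3*0 = 4
y[5] = 1*-2 + 0*-1 + -1*0 = -2
y[6] = 1*-1 + 0*0 = -1
y[7] = 1*0 = 0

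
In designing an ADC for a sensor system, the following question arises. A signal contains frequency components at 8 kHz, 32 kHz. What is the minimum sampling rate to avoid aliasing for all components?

The highest frequency component is f_max = 32 kHz.
Nyquist rate = 2 * f_max = 2 * 32 kHz = 64 kHz.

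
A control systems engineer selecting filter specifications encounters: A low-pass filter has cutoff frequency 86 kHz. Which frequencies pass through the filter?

A low-pass filter passes all frequencies below the cutoff frequency 86 kHz and attenuates higher frequencies.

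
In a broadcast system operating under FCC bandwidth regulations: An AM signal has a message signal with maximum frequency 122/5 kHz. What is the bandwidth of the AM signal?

In AM (double-sideband), the bandwidth is twice the message frequency.
BW = 2 * f_m = 2 * 122/5 kHz = 244/5 kHz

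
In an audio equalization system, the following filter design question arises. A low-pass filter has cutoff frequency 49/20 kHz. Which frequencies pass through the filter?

A low-pass filter passes all frequencies below the cutoff frequency 49/20 kHz and attenuates higher frequencies.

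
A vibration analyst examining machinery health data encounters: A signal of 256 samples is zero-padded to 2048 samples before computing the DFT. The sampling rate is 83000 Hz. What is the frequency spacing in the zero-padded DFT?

Original DFT: N = 256, resolution = f_s/N = 83000/256 = 10375/32 Hz
Zero-padded DFT: N = 2048, resolution = f_s/N = 83000/2048 = 10375/256 Hz
Zero-padding interpolates the spectrum (finer frequency grid)
but does NOT improve the true spectral resolution (ability to resolve close frequencies).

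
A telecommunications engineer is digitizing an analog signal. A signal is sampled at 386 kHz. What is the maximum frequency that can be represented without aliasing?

The maximum frequency that can be represented without aliasing
is the Nyquist frequency: f_max = f_s / 2 = 386 kHz / 2 = 193 kHz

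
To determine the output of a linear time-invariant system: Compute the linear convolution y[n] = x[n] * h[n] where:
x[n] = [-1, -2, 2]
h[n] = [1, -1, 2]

y[n] = sum_k x[k]*h[n-k]. Output length = len(x) + len(h) - 1 = 3 + 3 - 1 = 5.
y[0] = -1*1 = -1
y[1] = -2*1 + -1*-1 = -1
y[2] = 2*1 + -2*-1 + -1*2 = 2
y[3] = 2*-1 + -2*2 = -6
y[4] = 2*2 = 4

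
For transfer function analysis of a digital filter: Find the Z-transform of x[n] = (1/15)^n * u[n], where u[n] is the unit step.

The Z-transform of a^n * u[n] is z/(z-a) for |z| > |a|.
Here a = 1/15, so X(z) = z/(z - (1/15)) = 15z/(15z - 1)
ROC: |z| > 1/15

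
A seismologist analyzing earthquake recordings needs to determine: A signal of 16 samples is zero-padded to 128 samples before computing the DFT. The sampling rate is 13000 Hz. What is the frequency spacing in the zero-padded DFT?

Original DFT: N = 16, resolution = f_s/N = 13000/16 = 1625/2 Hz
Zero-padded DFT: N = 128, resolution = f_s/N = 13000/128 = 1625/16 Hz
Zero-padding interpolates the spectrum (finer frequency grid)
but does NOT improve the true spectral resolution (ability to resolve close frequencies).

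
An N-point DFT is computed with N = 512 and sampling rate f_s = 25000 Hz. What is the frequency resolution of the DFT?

DFT frequency resolution = f_s / N
= 25000 / 512 = 3125/64 Hz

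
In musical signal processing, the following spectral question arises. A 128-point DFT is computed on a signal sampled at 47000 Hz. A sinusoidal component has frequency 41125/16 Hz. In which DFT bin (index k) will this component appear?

DFT frequency resolution = f_s/N = 47000/128 = 5875/16 Hz
Bin index k = f_signal / resolution = 41125/16 / 5875/16 = 7
The signal frequency 41125/16 Hz falls in DFT bin k = 7.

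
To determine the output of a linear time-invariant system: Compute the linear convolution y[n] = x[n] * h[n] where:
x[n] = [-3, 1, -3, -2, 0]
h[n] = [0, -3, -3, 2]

y[n] = sum_k x[k]*h[n-k]. Output length = len(x) + len(h) - 1 = 5 + 4 - 1 = 8.
y[0] = -3*0 = 0
y[1] = 1*0 + -3*-3 = 9
y[2] = -3*0 + 1*-3 + -3*-3 = 6
y[3] = -2*0 + -3*-3 + 1*-3 + -3*2 = 0
y[4] = 0*0 + -2*-3 + -3*-3 + 1*2 = 17
y[5] = 0*-3 + -2*-3 + -3*2 = 0
y[6] = 0*-3 + -2*2 = -4
y[7] = 0*2 = 0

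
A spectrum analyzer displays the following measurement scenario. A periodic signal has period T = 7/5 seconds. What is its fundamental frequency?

The fundamental frequency is the reciprocal of the period.
f = 1/T = 1/(7/5) = 5/7 Hz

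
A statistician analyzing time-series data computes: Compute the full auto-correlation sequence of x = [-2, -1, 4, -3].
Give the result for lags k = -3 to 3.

r_xx[k] = sum_m x[m]*x[m+k], indexed from 0, for k = -3 to 3:
  r_xx[-3] = x[3]*x[0] = 6
  r_xx[-2] = x[2]*x[0] + x[3]*x[1] = -5
  r_xx[-1] = x[1]*x[0] + x[2]*x[1] + x[3]*x[2] = -14
  r_xx[0] = x[0]*x[0] + x[1]*x[1] + x[2]*x[2] + x[3]*x[3] = 30
  r_xx[1] = x[0]*x[1] + x[1]*x[2] + x[2]*x[3] = -14
  r_xx[2] = x[0]*x[2] + x[1]*x[3] = -5
  r_xx[3] = x[0]*x[3] = 6
r_xx = [6, -5, -14, 30, -14, -5, 6]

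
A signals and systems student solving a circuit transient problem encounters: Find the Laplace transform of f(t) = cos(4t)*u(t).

Standard pair: cos(wt)*u(t) <-> s/(s^2+w^2)
With w = 4: L{cos(4t)*u(t)} = s/(s^2+16)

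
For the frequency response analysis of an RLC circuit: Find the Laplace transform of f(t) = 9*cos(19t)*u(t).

Standard pair: cos(wt)*u(t) <-> s/(s^2+w^2)
With w = 19: L{9*cos(19t)*u(t)} = 9s/(s^2+361)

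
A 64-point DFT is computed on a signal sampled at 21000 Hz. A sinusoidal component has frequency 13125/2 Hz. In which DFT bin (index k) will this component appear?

DFT frequency resolution = f_s/N = 21000/64 = 2625/8 Hz
Bin index k = f_signal / resolution = 13125/2 / 2625/8 = 20
The signal frequency 13125/2 Hz falls in DFT bin k = 20.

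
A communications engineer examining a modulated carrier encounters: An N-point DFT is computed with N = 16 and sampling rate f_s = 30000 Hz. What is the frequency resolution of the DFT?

DFT frequency resolution = f_s / N
= 30000 / 16 = 1875 Hz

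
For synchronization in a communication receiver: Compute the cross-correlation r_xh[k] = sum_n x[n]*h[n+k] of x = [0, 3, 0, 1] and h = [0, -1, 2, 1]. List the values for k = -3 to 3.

Both sequences indexed from 0 and zero outside their support.
Lags with overlap: k = -3 to 3.
  r_xh[-3] = x[3]*h[0] = 0
  r_xh[-2] = x[2]*h[0] + x[3]*h[1] = -1
  r_xh[-1] = x[1]*h[0] + x[2]*h[1] + x[3]*h[2] = 2
  r_xh[0] = x[0]*h[0] + x[1]*h[1] + x[2]*h[2] + x[3]*h[3] = -2
  r_xh[1] = x[0]*h[1] + x[1]*h[2] + x[2]*h[3] = 6
  r_xh[2] = x[0]*h[2] + x[1]*h[3] = 3
  r_xh[3] = x[0]*h[3] = 0
r_xh = [0, -1, 2, -2, 6, 3, 0] (for k = -3, ..., 3)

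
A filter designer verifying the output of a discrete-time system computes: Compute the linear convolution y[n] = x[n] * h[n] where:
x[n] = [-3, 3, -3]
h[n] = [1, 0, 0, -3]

y[n] = sum_k x[k]*h[n-k]. Output length = len(x) + len(h) - 1 = 3 + 4 - 1 = 6.
y[0] = -3*1 = -3
y[1] = 3*1 + -3*0 = 3
y[2] = -3*1 + 3*0 + -3*0 = -3
y[3] = -3*0 + 3*0 + -3*-3 = 9
y[4] = -3*0 + 3*-3 = -9
y[5] = -3*-3 = 9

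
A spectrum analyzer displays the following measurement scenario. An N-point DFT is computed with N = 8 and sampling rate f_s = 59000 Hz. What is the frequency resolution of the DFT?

DFT frequency resolution = f_s / N
= 59000 / 8 = 7375 Hz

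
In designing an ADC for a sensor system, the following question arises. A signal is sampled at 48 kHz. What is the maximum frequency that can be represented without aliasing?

The maximum frequency that can be represented without aliasing
is the Nyquist frequency: f_max = f_s / 2 = 48 kHz / 2 = 24 kHz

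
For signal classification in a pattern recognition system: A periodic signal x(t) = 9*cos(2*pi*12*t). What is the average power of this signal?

Average power of A*cos(wt) is A^2/2.
P = 9^2 / 2 = 81/2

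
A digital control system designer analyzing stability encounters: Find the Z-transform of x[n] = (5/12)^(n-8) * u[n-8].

Time-shifting property: if X(z) = Z{x[n]}, then Z{x[n-d]} = z^(-d) * X(z)
X(z) = z/(z - 5/12) for x[n] = (5/12)^n * u[n]
Z{x[n-8]} = z^(-8) * z/(z - 5/12) = z^(-7)/(z - 5/12)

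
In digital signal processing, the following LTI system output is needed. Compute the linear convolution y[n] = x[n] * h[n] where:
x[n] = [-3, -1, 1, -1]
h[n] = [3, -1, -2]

y[n] = sum_k x[k]*h[n-k]. Output length = len(x) + len(h) - 1 = 4 + 3 - 1 = 6.
y[0] = -3*3 = -9
y[1] = -1*3 + -3*-1 = 0
y[2] = 1*3 + -1*-1 + -3*-2 = 10
y[3] = -1*3 + 1*-1 + -1*-2 = -2
y[4] = -1*-1 + 1*-2 = -1
y[5] = -1*-2 = 2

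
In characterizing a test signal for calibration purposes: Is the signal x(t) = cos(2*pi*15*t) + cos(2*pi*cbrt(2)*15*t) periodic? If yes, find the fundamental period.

f1 = 15 Hz, f2 = 15*cbrt(2) Hz
Ratio f2/f1 = cbrt(2), which is irrational.
Since the frequency ratio is irrational, no common period exists.
The signal is not periodic.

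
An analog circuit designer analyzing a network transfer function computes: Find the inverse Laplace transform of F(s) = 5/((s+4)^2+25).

Standard pair: w/((s+a)^2+w^2) <-> e^(-at)*sin(wt)*u(t)
With a=4, w=5: f(t) = e^(-4t)*sin(5t)*u(t)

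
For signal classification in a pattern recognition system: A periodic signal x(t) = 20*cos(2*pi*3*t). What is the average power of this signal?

Average power of A*cos(wt) is A^2/2.
P = 20^2 / 2 = 400/2 = 200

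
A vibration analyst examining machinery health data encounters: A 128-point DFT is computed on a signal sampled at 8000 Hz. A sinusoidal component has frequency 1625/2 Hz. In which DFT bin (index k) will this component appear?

DFT frequency resolution = f_s/N = 8000/128 = 125/2 Hz
Bin index k = f_signal / resolution = 1625/2 / 125/2 = 13
The signal frequency 1625/2 Hz falls in DFT bin k = 13.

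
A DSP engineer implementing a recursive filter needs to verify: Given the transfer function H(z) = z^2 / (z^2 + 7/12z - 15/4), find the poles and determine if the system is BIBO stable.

Poles are roots of the denominator: z^2 + 7/12z - 15/4 = 0.
Quadratic formula: z = [-(7/12) +/- sqrt((7/12)^2 - 4*(-15/4))] / 2
Discriminant = 49/144 + 15 = 2209/144; sqrt = 47/12.
z = (-7/12 +/- 47/12) / 2 => z = 5/3 or z = -9/4.
|p1| = 9/4, |p2| = 5/3.
For BIBO stability, all poles must lie inside the unit circle (|p| < 1).
System is UNSTABLE since at least one |p| >= 1.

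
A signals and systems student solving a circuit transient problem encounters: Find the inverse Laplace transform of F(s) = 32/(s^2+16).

Standard pair: w/(s^2+w^2) <-> sin(wt)*u(t)
Recognize w^2 = 16, so w = 4; numerator 32 = 8*4.
f(t) = 8*sin(4t)*u(t)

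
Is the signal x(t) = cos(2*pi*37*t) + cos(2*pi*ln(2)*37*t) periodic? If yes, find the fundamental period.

f1 = 37 Hz, f2 = 37*ln(2) Hz
Ratio f2/f1 = ln(2), which is irrational.
Since the frequency ratio is irrational, no common period exists.
The signal is not periodic.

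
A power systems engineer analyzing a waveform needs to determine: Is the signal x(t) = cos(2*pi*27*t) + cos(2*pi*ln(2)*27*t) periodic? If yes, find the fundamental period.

f1 = 27 Hz, f2 = 27*ln(2) Hz
Ratio f2/f1 = ln(2), which is irrational.
Since the frequency ratio is irrational, no common period exists.
The signal is not periodic.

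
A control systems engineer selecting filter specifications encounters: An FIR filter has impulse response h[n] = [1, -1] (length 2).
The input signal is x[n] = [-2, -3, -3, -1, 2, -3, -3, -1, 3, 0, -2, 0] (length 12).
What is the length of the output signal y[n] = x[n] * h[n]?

For linear convolution, the output length is:
len(y) = len(x) + len(h) - 1 = 12 + 2 - 1 = 13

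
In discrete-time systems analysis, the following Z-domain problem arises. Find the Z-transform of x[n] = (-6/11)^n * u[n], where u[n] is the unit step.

The Z-transform of a^n * u[n] is z/(z-a) for |z| > |a|.
Here a = -6/11, so X(z) = z/(z - (-6/11)) = 11z/(11z + 6)
ROC: |z| > 6/11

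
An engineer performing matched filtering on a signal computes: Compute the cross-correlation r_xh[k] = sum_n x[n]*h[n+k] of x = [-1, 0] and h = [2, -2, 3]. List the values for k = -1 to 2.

Both sequences indexed from 0 and zero outside their support.
Lags with overlap: k = -1 to 2.
  r_xh[-1] = x[1]*h[0] = 0
  r_xh[0] = x[0]*h[0] + x[1]*h[1] = -2
  r_xh[1] = x[0]*h[1] + x[1]*h[2] = 2
  r_xh[2] = x[0]*h[2] = -3
r_xh = [0, -2, 2, -3] (for k = -1, ..., 2)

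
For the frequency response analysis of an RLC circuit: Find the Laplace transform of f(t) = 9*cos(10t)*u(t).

Standard pair: cos(wt)*u(t) <-> s/(s^2+w^2)
With w = 10: L{9*cos(10t)*u(t)} = 9s/(s^2+100)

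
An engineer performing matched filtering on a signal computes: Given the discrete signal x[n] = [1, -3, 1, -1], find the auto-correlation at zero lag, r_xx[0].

The auto-correlation at zero lag r_xx[0] equals the signal energy.
r_xx[0] = sum of x[n]^2 = 1^2 + (-3)^2 + 1^2 + (-1)^2
= 1 + 9 + 1 + 1 = 12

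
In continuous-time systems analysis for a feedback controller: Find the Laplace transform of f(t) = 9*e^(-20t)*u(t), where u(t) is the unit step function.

Standard Laplace transform pair:
e^(-at)*u(t) <-> 1/(s+a)
With a = 20: L{9*e^(-20t)*u(t)} = 9/(s+20), ROC: Re(s) > -20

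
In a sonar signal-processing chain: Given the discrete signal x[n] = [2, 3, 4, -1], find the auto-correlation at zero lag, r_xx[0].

The auto-correlation at zero lag r_xx[0] equals the signal energy.
r_xx[0] = sum of x[n]^2 = 2^2 + 3^2 + 4^2 + (-1)^2
= 4 + 9 + 16 + 1 = 30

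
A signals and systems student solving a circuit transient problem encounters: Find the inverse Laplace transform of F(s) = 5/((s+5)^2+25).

Standard pair: w/((s+a)^2+w^2) <-> e^(-at)*sin(wt)*u(t)
With a=5, w=5: f(t) = e^(-5t)*sin(5t)*u(t)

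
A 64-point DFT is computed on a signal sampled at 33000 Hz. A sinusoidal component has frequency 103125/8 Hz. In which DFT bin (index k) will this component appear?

DFT frequency resolution = f_s/N = 33000/64 = 4125/8 Hz
Bin index k = f_signal / resolution = 103125/8 / 4125/8 = 25
The signal frequency 103125/8 Hz falls in DFT bin k = 25.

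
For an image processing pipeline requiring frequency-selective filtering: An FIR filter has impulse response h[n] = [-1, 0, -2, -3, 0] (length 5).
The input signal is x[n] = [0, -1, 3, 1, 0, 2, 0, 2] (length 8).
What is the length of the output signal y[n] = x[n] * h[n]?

For linear convolution, the output length is:
len(y) = len(x) + len(h) - 1 = 8 + 5 - 1 = 12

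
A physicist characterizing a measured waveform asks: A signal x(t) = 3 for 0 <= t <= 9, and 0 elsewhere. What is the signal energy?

Energy = integral of |x(t)|^2 dt over the signal duration
= 3^2 * 9 = 9 * 9 = 81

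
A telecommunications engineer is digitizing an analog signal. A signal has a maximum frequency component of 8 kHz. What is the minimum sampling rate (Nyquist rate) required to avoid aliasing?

By the Nyquist-Shannon sampling theorem,
the minimum sampling rate (Nyquist rate) must be at least 2 * f_max.
Nyquist rate = 2 * 8 kHz = 16 kHz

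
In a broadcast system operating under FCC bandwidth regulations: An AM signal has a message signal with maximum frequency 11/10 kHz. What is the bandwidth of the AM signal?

In AM (double-sideband), the bandwidth is twice the message frequency.
BW = 2 * f_m = 2 * 11/10 kHz = 11/5 kHz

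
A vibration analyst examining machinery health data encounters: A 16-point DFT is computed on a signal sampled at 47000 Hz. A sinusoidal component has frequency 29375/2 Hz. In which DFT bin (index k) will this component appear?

DFT frequency resolution = f_s/N = 47000/16 = 5875/2 Hz
Bin index k = f_signal / resolution = 29375/2 / 5875/2 = 5
The signal frequency 29375/2 Hz falls in DFT bin k = 5.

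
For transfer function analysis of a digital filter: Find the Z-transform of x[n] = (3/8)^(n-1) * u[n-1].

Time-shifting property: if X(z) = Z{x[n]}, then Z{x[n-d]} = z^(-d) * X(z)
X(z) = z/(z - 3/8) for x[n] = (3/8)^n * u[n]
Z{x[n-1]} = z^(-1) * z/(z - 3/8) = 1/(z - 3/8)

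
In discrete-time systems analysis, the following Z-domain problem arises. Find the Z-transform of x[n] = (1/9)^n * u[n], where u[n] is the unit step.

The Z-transform of a^n * u[n] is z/(z-a) for |z| > |a|.
Here a = 1/9, so X(z) = z/(z - (1/9)) = 9z/(9z - 1)
ROC: |z| > 1/9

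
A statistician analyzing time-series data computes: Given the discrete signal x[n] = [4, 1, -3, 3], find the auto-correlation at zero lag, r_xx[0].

The auto-correlation at zero lag r_xx[0] equals the signal energy.
r_xx[0] = sum of x[n]^2 = 4^2 + 1^2 + (-3)^2 + 3^2
= 16 + 1 + 9 + 9 = 35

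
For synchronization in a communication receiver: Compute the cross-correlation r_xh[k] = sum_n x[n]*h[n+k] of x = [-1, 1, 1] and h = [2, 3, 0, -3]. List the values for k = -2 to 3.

Both sequences indexed from 0 and zero outside their support.
Lags with overlap: k = -2 to 3.
  r_xh[-2] = x[2]*h[0] = 2
  r_xh[-1] = x[1]*h[0] + x[2]*h[1] = 5
  r_xh[0] = x[0]*h[0] + x[1]*h[1] + x[2]*h[2] = 1
  r_xh[1] = x[0]*h[1] + x[1]*h[2] + x[2]*h[3] = -6
  r_xh[2] = x[0]*h[2] + x[1]*h[3] = -3
  r_xh[3] = x[0]*h[3] = 3
r_xh = [2, 5, 1, -6, -3, 3] (for k = -2, ..., 3)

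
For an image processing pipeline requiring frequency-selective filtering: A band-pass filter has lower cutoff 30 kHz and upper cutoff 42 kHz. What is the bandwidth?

Bandwidth = f_high - f_low
= 42 kHz - 30 kHz = 12 kHz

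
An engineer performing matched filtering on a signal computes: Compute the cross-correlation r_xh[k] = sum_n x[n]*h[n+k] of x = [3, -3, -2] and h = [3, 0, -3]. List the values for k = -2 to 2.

Both sequences indexed from 0 and zero outside their support.
Lags with overlap: k = -2 to 2.
  r_xh[-2] = x[2]*h[0] = -6
  r_xh[-1] = x[1]*h[0] + x[2]*h[1] = -9
  r_xh[0] = x[0]*h[0] + x[1]*h[1] + x[2]*h[2] = 15
  r_xh[1] = x[0]*h[1] + x[1]*h[2] = 9
  r_xh[2] = x[0]*h[2] = -9
r_xh = [-6, -9, 15, 9, -9] (for k = -2, ..., 2)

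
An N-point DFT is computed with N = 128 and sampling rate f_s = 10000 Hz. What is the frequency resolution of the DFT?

DFT frequency resolution = f_s / N
= 10000 / 128 = 625/8 Hz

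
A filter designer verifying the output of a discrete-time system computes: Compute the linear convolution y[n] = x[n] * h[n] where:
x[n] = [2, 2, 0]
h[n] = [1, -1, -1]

y[n] = sum_k x[k]*h[n-k]. Output length = len(x) + len(h) - 1 = 3 + 3 - 1 = 5.
y[0] = 2*1 = 2
y[1] = 2*1 + 2*-1 = 0
y[2] = 0*1 + 2*-1 + 2*-1 = -4
y[3] = 0*-1 + 2*-1 = -2
y[4] = 0*-1 = 0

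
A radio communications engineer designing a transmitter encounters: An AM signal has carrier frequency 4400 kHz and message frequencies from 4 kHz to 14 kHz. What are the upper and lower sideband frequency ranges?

Upper sideband (USB) = fc + [fm_low, fm_high] = 4400 + [4, 14] = [4404, 4414] kHz
Lower sideband (LSB) = fc - [fm_high, fm_low] = 4400 - [14, 4] = [4386, 4396] kHz
Total occupied spectrum: 4386 kHz to 4414 kHz (plus carrier at 4400 kHz)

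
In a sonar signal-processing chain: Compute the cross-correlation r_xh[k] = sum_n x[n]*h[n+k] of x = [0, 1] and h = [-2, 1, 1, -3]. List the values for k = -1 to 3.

Both sequences indexed from 0 and zero outside their support.
Lags with overlap: k = -1 to 3.
  r_xh[-1] = x[1]*h[0] = -2
  r_xh[0] = x[0]*h[0] + x[1]*h[1] = 1
  r_xh[1] = x[0]*h[1] + x[1]*h[2] = 1
  r_xh[2] = x[0]*h[2] + x[1]*h[3] = -3
  r_xh[3] = x[0]*h[3] = 0
r_xh = [-2, 1, 1, -3, 0] (for k = -1, ..., 3)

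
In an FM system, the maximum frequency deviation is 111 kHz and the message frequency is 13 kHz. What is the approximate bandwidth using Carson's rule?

Carson's rule: BW = 2*(delta_f + f_m)
= 2*(111 + 13) kHz = 248 kHz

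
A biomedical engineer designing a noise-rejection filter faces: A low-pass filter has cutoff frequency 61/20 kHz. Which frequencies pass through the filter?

A low-pass filter passes all frequencies below the cutoff frequency 61/20 kHz and attenuates higher frequencies.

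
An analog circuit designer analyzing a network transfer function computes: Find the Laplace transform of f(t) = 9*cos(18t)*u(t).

Standard pair: cos(wt)*u(t) <-> s/(s^2+w^2)
With w = 18: L{9*cos(18t)*u(t)} = 9s/(s^2+324)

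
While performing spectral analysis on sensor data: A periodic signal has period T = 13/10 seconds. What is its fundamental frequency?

The fundamental frequency is the reciprocal of the period.
f = 1/T = 1/(13/10) = 10/13 Hz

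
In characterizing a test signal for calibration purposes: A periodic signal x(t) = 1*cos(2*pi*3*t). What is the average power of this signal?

Average power of A*cos(wt) is A^2/2.
P = 1^2 / 2 = 1/2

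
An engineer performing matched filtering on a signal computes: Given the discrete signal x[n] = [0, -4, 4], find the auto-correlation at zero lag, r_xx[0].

The auto-correlation at zero lag r_xx[0] equals the signal energy.
r_xx[0] = sum of x[n]^2 = 0^2 + (-4)^2 + 4^2
= 0 + 16 + 16 = 32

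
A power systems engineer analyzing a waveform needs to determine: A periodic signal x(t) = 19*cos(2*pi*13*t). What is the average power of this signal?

Average power of A*cos(wt) is A^2/2.
P = 19^2 / 2 = 361/2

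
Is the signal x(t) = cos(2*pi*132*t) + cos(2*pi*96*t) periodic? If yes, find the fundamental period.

f1 = 132 Hz, f2 = 96 Hz
Period T1 = 1/132, T2 = 1/96
Ratio T1/T2 = 96/132, which is rational.
The signal is periodic with fundamental period T = 1/GCD(132,96) = 1/12 s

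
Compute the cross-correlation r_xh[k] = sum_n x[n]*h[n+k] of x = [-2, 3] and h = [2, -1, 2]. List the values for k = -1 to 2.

Both sequences indexed from 0 and zero outside their support.
Lags with overlap: k = -1 to 2.
  r_xh[-1] = x[1]*h[0] = 6
  r_xh[0] = x[0]*h[0] + x[1]*h[1] = -7
  r_xh[1] = x[0]*h[1] + x[1]*h[2] = 8
  r_xh[2] = x[0]*h[2] = -4
r_xh = [6, -7, 8, -4] (for k = -1, ..., 2)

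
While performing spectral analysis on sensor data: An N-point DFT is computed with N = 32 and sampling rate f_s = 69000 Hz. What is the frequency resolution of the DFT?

DFT frequency resolution = f_s / N
= 69000 / 32 = 8625/4 Hz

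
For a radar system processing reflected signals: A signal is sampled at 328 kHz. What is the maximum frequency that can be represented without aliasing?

The maximum frequency that can be represented without aliasing
is the Nyquist frequency: f_max = f_s / 2 = 328 kHz / 2 = 164 kHz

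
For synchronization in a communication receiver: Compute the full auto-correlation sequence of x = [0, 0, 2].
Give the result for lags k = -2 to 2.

r_xx[k] = sum_m x[m]*x[m+k], indexed from 0, for k = -2 to 2:
  r_xx[-2] = x[2]*x[0] = 0
  r_xx[-1] = x[1]*x[0] + x[2]*x[1] = 0
  r_xx[0] = x[0]*x[0] + x[1]*x[1] + x[2]*x[2] = 4
  r_xx[1] = x[0]*x[1] + x[1]*x[2] = 0
  r_xx[2] = x[0]*x[2] = 0
r_xx = [0, 0, 4, 0, 0]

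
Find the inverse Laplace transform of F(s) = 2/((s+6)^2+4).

Standard pair: w/((s+a)^2+w^2) <-> e^(-at)*sin(wt)*u(t)
With a=6, w=2: f(t) = e^(-6t)*sin(2t)*u(t)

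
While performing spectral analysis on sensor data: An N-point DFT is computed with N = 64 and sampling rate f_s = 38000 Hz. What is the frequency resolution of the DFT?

DFT frequency resolution = f_s / N
= 38000 / 64 = 2375/4 Hz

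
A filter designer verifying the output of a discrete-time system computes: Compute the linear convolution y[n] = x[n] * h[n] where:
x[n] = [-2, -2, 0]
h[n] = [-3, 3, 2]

y[n] = sum_k x[k]*h[n-k]. Output length = len(x) + len(h) - 1 = 3 + 3 - 1 = 5.
y[0] = -2*-3 = 6
y[1] = -2*-3 + -2*3 = 0
y[2] = 0*-3 + -2*3 + -2*2 = -10
y[3] = 0*3 + -2*2 = -4
y[4] = 0*2 = 0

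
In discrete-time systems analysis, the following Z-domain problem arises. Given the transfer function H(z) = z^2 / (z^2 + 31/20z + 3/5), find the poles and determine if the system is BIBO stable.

Poles are roots of the denominator: z^2 + 31/20z + 3/5 = 0.
Quadratic formula: z = [-(31/20) +/- sqrt((31/20)^2 - 4*(3/5))] / 2
Discriminant = 961/400 - 12/5 = 1/400; sqrt = 1/20.
z = (-31/20 +/- 1/20) / 2 => z = -3/4 or z = -4/5.
|p1| = 4/5, |p2| = 3/4.
For BIBO stability, all poles must lie inside the unit circle (|p| < 1).
System is STABLE since both |p| < 1.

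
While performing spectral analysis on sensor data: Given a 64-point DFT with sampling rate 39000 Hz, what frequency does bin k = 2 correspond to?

The frequency of DFT bin k is: f_k = k * f_s / N
f_2 = 2 * 39000 / 64 = 4875/4 Hz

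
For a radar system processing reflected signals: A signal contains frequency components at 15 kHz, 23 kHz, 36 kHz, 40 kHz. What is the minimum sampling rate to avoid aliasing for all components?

The highest frequency component is f_max = 40 kHz.
Nyquist rate = 2 * f_max = 2 * 40 kHz = 80 kHz.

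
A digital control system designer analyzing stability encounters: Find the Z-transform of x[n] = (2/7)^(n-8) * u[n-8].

Time-shifting property: if X(z) = Z{x[n]}, then Z{x[n-d]} = z^(-d) * X(z)
X(z) = z/(z - 2/7) for x[n] = (2/7)^n * u[n]
Z{x[n-8]} = z^(-8) * z/(z - 2/7) = z^(-7)/(z - 2/7)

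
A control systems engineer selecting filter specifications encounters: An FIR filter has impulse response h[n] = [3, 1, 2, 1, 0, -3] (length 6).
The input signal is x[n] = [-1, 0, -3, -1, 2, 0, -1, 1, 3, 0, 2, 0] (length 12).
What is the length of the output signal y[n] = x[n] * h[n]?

For linear convolution, the output length is:
len(y) = len(x) + len(h) - 1 = 12 + 6 - 1 = 17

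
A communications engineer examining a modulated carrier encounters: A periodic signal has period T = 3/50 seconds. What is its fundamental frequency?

The fundamental frequency is the reciprocal of the period.
f = 1/T = 1/(3/50) = 50/3 Hz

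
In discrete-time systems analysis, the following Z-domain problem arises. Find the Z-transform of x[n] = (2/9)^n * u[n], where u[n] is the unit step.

The Z-transform of a^n * u[n] is z/(z-a) for |z| > |a|.
Here a = 2/9, so X(z) = z/(z - (2/9)) = 9z/(9z - 2)
ROC: |z| > 2/9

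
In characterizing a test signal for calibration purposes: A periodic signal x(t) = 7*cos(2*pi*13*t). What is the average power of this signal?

Average power of A*cos(wt) is A^2/2.
P = 7^2 / 2 = 49/2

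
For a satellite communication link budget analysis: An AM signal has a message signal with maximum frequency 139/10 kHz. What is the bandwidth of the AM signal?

In AM (double-sideband), the bandwidth is twice the message frequency.
BW = 2 * f_m = 2 * 139/10 kHz = 139/5 kHz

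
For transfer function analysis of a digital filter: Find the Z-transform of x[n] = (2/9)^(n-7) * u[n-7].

Time-shifting property: if X(z) = Z{x[n]}, then Z{x[n-d]} = z^(-d) * X(z)
X(z) = z/(z - 2/9) for x[n] = (2/9)^n * u[n]
Z{x[n-7]} = z^(-7) * z/(z - 2/9) = z^(-6)/(z - 2/9)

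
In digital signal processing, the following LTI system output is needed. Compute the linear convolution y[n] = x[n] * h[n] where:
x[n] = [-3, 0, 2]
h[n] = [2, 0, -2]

y[n] = sum_k x[k]*h[n-k]. Output length = len(x) + len(h) - 1 = 3 + 3 - 1 = 5.
y[0] = -3*2 = -6
y[1] = 0*2 + -3*0 = 0
y[2] = 2*2 + 0*0 + -3*-2 = 10
y[3] = 2*0 + 0*-2 = 0
y[4] = 2*-2 = -4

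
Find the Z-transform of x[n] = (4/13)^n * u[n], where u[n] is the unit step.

The Z-transform of a^n * u[n] is z/(z-a) for |z| > |a|.
Here a = 4/13, so X(z) = z/(z - (4/13)) = 13z/(13z - 4)
ROC: |z| > 4/13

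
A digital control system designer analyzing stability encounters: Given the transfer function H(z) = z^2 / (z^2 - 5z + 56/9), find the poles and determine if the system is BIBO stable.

Poles are roots of the denominator: z^2 - 5z + 56/9 = 0.
Quadratic formula: z = [-(-5) +/- sqrt((-5)^2 - 4*(56/9))] / 2
Discriminant = 25 - 224/9 = 1/9; sqrt = 1/3.
z = (5 +/- 1/3) / 2 => z = 8/3 or z = 7/3.
|p1| = 7/3, |p2| = 8/3.
For BIBO stability, all poles must lie inside the unit circle (|p| < 1).
System is UNSTABLE since at least one |p| >= 1.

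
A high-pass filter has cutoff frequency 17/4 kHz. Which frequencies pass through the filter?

A high-pass filter passes all frequencies above the cutoff frequency 17/4 kHz and attenuates lower frequencies.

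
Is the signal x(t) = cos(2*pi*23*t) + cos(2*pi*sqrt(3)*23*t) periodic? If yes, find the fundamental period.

f1 = 23 Hz, f2 = 23*sqrt(3) Hz
Ratio f2/f1 = sqrt(3), which is irrational.
Since the frequency ratio is irrational, no common period exists.
The signal is not periodic.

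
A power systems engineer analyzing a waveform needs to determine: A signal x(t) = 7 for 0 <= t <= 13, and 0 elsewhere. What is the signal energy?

Energy = integral of |x(t)|^2 dt over the signal duration
= 7^2 * 13 = 49 * 13 = 637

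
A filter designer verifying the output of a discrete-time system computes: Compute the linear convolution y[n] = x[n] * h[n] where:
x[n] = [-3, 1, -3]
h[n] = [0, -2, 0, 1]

y[n] = sum_k x[k]*h[n-k]. Output length = len(x) + len(h) - 1 = 3 + 4 - 1 = 6.
y[0] = -3*0 = 0
y[1] = 1*0 + -3*-2 = 6
y[2] = -3*0 + 1*-2 + -3*0 = -2
y[3] = -3*-2 + 1*0 + -3*1 = 3
y[4] = -3*0 + 1*1 = 1
y[5] = -3*1 = -3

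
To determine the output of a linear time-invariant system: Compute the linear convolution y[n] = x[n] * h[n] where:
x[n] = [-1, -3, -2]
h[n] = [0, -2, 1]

y[n] = sum_k x[k]*h[n-k]. Output length = len(x) + len(h) - 1 = 3 + 3 - 1 = 5.
y[0] = -1*0 = 0
y[1] = -3*0 + -1*-2 = 2
y[2] = -2*0 + -3*-2 + -1*1 = 5
y[3] = -2*-2 + -3*1 = 1
y[4] = -2*1 = -2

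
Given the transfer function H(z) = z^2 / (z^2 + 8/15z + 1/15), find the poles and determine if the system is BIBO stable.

Poles are roots of the denominator: z^2 + 8/15z + 1/15 = 0.
Quadratic formula: z = [-(8/15) +/- sqrt((8/15)^2 - 4*(1/15))] / 2
Discriminant = 64/225 - 4/15 = 4/225; sqrt = 2/15.
z = (-8/15 +/- 2/15) / 2 => z = -1/5 or z = -1/3.
|p1| = 1/5, |p2| = 1/3.
For BIBO stability, all poles must lie inside the unit circle (|p| < 1).
System is STABLE since both |p| < 1.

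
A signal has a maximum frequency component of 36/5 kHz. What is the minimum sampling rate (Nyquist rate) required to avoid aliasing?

By the Nyquist-Shannon sampling theorem,
the minimum sampling rate (Nyquist rate) must be at least 2 * f_max.
Nyquist rate = 2 * 36/5 kHz = 72/5 kHz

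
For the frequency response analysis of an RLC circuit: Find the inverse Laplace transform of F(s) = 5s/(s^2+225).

Standard pair: s/(s^2+w^2) <-> cos(wt)*u(t)
With k=5, w=15: f(t) = 5*cos(15t)*u(t)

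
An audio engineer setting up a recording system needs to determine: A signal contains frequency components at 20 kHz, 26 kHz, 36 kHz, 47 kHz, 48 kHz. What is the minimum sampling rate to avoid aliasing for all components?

The highest frequency component is f_max = 48 kHz.
Nyquist rate = 2 * f_max = 2 * 48 kHz = 96 kHz.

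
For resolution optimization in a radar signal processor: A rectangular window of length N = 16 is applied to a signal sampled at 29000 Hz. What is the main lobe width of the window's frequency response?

For a rectangular window of length N,
the main lobe width in frequency is 2*f_s/N.
= 2*29000/16 = 3625 Hz
This determines the minimum frequency separation for resolving two sinusoids.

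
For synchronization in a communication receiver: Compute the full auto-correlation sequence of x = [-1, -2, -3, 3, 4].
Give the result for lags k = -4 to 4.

r_xx[k] = sum_m x[m]*x[m+k], indexed from 0, for k = -4 to 4:
  r_xx[-4] = x[4]*x[0] = -4
  r_xx[-3] = x[3]*x[0] + x[4]*x[1] = -11
  r_xx[-2] = x[2]*x[0] + x[3]*x[1] + x[4]*x[2] = -15
  r_xx[-1] = x[1]*x[0] + x[2]*x[1] + x[3]*x[2] + x[4]*x[3] = 11
  r_xx[0] = x[0]*x[0] + x[1]*x[1] + x[2]*x[2] + x[3]*x[3] + x[4]*x[4] = 39
  r_xx[1] = x[0]*x[1] + x[1]*x[2] + x[2]*x[3] + x[3]*x[4] = 11
  r_xx[2] = x[0]*x[2] + x[1]*x[3] + x[2]*x[4] = -15
  r_xx[3] = x[0]*x[3] + x[1]*x[4] = -11
  r_xx[4] = x[0]*x[4] = -4
r_xx = [-4, -11, -15, 11, 39, 11, -15, -11, -4]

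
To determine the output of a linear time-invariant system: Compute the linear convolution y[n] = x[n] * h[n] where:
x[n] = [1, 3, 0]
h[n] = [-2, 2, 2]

y[n] = sum_k x[k]*h[n-k]. Output length = len(x) + len(h) - 1 = 3 + 3 - 1 = 5.
y[0] = 1*-2 = -2
y[1] = 3*-2 + 1*2 = -4
y[2] = 0*-2 + 3*2 + 1*2 = 8
y[3] = 0*2 + 3*2 = 6
y[4] = 0*2 = 0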